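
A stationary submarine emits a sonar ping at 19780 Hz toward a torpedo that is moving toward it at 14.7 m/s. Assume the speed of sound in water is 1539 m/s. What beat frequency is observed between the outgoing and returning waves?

382 Hz

The torpedo first receives the wave as a moving observer: f₁ = f₀ · (v + u)/v = 19780 × (1539 + 14.7)/1539 ≈ 19969 Hz.
The reflection then acts as a moving source: f₂ = f₁ · v/(v − u) ≈ 20162 Hz.
Equivalently f₂ = f₀ · (v + u)/(v − u).
Beat frequency: |f₂ − f₀| = 2u·f₀/(v − u) = 2 × 14.7 × 19780/1524.3 ≈ 382 Hz.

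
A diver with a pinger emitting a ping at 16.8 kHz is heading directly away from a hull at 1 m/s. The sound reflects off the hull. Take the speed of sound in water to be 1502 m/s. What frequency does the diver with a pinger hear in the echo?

The hull receives the sound from a moving source: f₁ = f₀ · v/(v + v_e) = 16.8 × 1502/1503 ≈ 16.79 kHz.
On the return leg the diver with a pinger is a moving observer: f₂ = f₁ · (v − v_e)/v = 16.79 × 1501/1502 ≈ 16.78 kHz.

16.78 kHz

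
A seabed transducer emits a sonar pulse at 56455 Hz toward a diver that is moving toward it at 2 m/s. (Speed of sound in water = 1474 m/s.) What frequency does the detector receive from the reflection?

56608 Hz

The diver first receives the wave as a moving observer: f₁ = f₀ · (v + u)/v = 56455 × (1474 + 2)/1474 ≈ 56532 Hz.
The reflection then acts as a moving source: f₂ = f₁ · v/(v − u) ≈ 56608 Hz.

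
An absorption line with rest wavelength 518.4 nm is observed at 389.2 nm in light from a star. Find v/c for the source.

λ'/λ₀ = 0.7508 < 1 (blueshift), so the source is approaching.
λ'/λ₀ = √((1 − β)/(1 + β)) for an approaching source ⇒ β = (1 − r²)/(1 + r²) with r = λ'/λ₀.
β = (1 − 0.5637)/(1 + 0.5637) ≈ 0.279.

0.279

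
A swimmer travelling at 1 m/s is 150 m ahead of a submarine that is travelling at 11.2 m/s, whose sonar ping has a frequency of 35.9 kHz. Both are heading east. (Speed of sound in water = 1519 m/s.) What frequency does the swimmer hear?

The swimmer is ahead, so the submarine is moving toward it while the swimmer is moving away from the submarine.
General Doppler shift: f' = f · (v − v_o)/(v − v_s).
f' = 35.9 × (1519 − 1)/(1519 − 11.2) = 35.9 × 1518/1507.8 ≈ 36.1 kHz.

36.1 kHz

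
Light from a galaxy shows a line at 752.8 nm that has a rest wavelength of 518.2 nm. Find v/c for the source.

0.357c

λ'/λ₀ = 1.4527 > 1 (redshift), so the source is receding.
λ'/λ₀ = √((1 + β)/(1 − β)) for a receding source ⇒ β = (r² − 1)/(r² + 1) with r = λ'/λ₀.
β = (2.1104 − 1)/(2.1104 + 1) ≈ 0.357.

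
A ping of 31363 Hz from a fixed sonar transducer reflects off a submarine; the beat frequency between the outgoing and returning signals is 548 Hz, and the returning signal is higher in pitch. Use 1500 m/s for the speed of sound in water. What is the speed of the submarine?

Double Doppler shift off a moving reflector: f₂ = f₀ · (v + u)/(v − u) (u > 0 toward emitter).
Returning signal is higher, so f₂ = f₀ + Δf = 31363 + 548 = 31911 Hz.
Rearranging, u = v · (f₂ − f₀)/(f₂ + f₀) = 1500 × 548/63274 ≈ 13.0 m/s.
So the submarine is moving at 13.0 m/s toward the emitter.

13.0 m/s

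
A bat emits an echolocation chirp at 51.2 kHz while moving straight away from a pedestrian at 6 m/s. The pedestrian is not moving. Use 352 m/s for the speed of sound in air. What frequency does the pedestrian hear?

50.3 kHz

Only the source moves, away from the listener, so f' = f · v/(v + v_s).
f' = 51.2 × 352/(352 + 6) = 51.2 × 352/358 ≈ 50.3 kHz.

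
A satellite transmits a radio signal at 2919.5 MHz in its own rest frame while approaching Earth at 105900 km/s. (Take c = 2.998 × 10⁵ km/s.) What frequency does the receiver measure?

β = v/c = 105900/299800 = 0.3532.
Relativistic Doppler for frequency: f' = f₀ · √((1 + β)/(1 − β)).
f' = 2919.5 × √(1.3532/0.6468) = 2919.5 × 1.44648 ≈ 4223.0 MHz.

4223.0 MHz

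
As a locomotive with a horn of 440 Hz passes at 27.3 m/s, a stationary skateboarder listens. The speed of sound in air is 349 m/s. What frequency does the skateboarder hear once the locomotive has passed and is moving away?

Receding: f₂ = f · v/(v + v_s) = 440 × 349/376.3 ≈ 408 Hz.

408 Hz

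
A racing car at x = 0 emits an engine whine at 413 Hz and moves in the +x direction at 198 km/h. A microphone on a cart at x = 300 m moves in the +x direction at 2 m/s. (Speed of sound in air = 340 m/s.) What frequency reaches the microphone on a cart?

490 Hz

198 km/h = 55 m/s.
The observer lies on the +x side, so the source is heading toward the observer and the observer is heading away from the source.
General Doppler shift: f' = f · (v − v_o)/(v − v_s).
f' = 413 × (340 − 2)/(340 − 55) = 413 × 338/285 ≈ 490 Hz.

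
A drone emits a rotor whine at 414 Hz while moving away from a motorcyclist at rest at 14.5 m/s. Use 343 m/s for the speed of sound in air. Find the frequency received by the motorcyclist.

397 Hz

With the source moving away from a stationary observer, f' = f · v/(v + v_s).
f' = 414 × 343/(343 + 14.5) = 414 × 343/357.5 ≈ 397 Hz.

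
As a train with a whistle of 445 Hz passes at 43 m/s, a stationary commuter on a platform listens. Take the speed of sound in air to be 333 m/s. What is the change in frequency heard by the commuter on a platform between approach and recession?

117 Hz

Approaching: f₁ = f · v/(v − v_s) = 445 × 333/290 ≈ 511 Hz.
Receding: f₂ = f · v/(v + v_s) = 445 × 333/376 ≈ 394 Hz.
Drop: f₁ − f₂ = 2f·v·v_s/(v² − v_s²) = 2 × 445 × 333 × 43/(333² − 43²) ≈ 117 Hz.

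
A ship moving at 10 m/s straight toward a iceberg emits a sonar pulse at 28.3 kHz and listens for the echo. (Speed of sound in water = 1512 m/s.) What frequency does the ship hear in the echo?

The iceberg receives the sound from a moving source: f₁ = f₀ · v/(v − v_e) = 28.3 × 1512/1502 ≈ 28.5 kHz.
On the return leg the ship is a moving observer: f₂ = f₁ · (v + v_e)/v = 28.5 × 1522/1512 ≈ 28.7 kHz.
Equivalently f₂ = f₀ · (v + v_e)/(v − v_e).

28.7 kHz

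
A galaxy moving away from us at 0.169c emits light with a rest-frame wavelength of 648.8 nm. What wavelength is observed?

769.5 nm

Relativistic Doppler for wavelength: λ' = λ₀ · √((1 + β)/(1 − β)).
λ' = 648.8 × √(1.1690/0.8310) = 648.8 × 1.18606 ≈ 769.5 nm.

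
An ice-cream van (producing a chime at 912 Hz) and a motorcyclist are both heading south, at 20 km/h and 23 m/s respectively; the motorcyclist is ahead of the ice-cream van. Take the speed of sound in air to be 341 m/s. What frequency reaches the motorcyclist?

20 km/h = 5.556 m/s.
The motorcyclist is ahead, so the ice-cream van is moving toward it while the motorcyclist is moving away from the ice-cream van.
General Doppler shift: f' = f · (v − v_o)/(v − v_s).
f' = 912 × (341 − 23)/(341 − 5.556) = 912 × 318/335.44 ≈ 865 Hz.

865 Hz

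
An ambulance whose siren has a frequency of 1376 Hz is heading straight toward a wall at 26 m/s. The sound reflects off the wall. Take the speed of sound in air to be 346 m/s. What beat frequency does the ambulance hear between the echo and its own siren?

224 Hz

The wall receives the sound from a moving source: f₁ = f₀ · v/(v − v_e) = 1376 × 346/320 ≈ 1488 Hz.
On the return leg the ambulance is a moving observer: f₂ = f₁ · (v + v_e)/v = 1488 × 372/346 ≈ 1600 Hz.
Beat against the emitted tone: |f₂ − f₀| = 2v_e·f₀/(v − v_e) = 2 × 26 × 1376/320 ≈ 224 Hz.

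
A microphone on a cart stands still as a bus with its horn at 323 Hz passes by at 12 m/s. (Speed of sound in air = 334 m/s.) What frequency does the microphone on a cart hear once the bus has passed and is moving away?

312 Hz

Receding: f₂ = f · v/(v + v_s) = 323 × 334/346 ≈ 312 Hz.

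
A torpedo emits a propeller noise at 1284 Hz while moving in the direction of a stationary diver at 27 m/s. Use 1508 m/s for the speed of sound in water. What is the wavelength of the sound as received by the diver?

Only the source moves, toward the listener, so f' = f · v/(v − v_s).
f' = 1284 × 1508/(1508 − 27) ≈ 1307 Hz.
λ' = v/f' = 1508/1307.41 ≈ 1.15 m.

1.15 m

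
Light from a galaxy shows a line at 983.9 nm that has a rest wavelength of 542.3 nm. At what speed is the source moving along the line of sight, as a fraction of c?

0.534

λ'/λ₀ = 1.8143 > 1 (redshift), so the source is receding.
λ'/λ₀ = √((1 + β)/(1 − β)) for a receding source ⇒ β = (r² − 1)/(r² + 1) with r = λ'/λ₀.
β = (3.2917 − 1)/(3.2917 + 1) ≈ 0.534.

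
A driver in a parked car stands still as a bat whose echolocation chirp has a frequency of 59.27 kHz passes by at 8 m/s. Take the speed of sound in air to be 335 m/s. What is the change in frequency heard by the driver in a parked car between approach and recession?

Approaching: f₁ = f · v/(v − v_s) = 59.27 × 335/327 ≈ 60.72 kHz.
Receding: f₂ = f · v/(v + v_s) = 59.27 × 335/343 ≈ 57.89 kHz.
Drop: f₁ − f₂ = 2f·v·v_s/(v² − v_s²) = 2 × 59.27 × 335 × 8/(335² − 8²) ≈ 2.83 kHz.

2.83 kHz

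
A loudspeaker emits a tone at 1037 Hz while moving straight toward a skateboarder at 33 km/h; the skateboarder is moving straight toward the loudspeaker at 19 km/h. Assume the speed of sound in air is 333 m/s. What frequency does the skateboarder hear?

1083 Hz

33 km/h = 9.167 m/s; 19 km/h = 5.278 m/s.
With source approaching and observer approaching, f' = f · (v + v_o)/(v − v_s).
f' = 1037 × (333 + 5.278)/(333 − 9.167) = 1037 × 338.28/323.83 ≈ 1083 Hz.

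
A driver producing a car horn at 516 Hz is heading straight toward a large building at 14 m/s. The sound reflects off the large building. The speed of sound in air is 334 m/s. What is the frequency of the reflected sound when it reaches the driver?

The large building receives the sound from a moving source: f₁ = f₀ · v/(v − v_e) = 516 × 334/320 ≈ 539 Hz.
On the return leg the driver is a moving observer: f₂ = f₁ · (v + v_e)/v = 539 × 348/334 ≈ 561 Hz.

561 Hz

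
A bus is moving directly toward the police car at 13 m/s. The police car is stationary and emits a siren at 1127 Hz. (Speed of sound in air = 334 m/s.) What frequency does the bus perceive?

Only the observer moves, toward the source, so f' = f · (v + v_o)/v.
f' = 1127 × (334 + 13)/334 = 1127 × 347/334 ≈ 1171 Hz.

1171 Hz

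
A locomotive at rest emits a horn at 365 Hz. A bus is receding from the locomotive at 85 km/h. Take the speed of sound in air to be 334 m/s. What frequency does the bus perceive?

85 km/h = 23.61 m/s.
Only the observer moves, away from the source, so f' = f · (v − v_o)/v.
f' = 365 × (334 − 23.61)/334 = 365 × 310.39/334 ≈ 339 Hz.

339 Hz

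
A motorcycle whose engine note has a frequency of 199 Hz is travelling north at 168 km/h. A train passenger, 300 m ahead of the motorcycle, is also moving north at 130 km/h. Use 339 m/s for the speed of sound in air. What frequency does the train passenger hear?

206 Hz

168 km/h = 46.67 m/s; 130 km/h = 36.11 m/s.
The train passenger is ahead, so the motorcycle is moving toward it while the train passenger is moving away from the motorcycle.
General Doppler shift: f' = f · (v − v_o)/(v − v_s).
f' = 199 × (339 − 36.11)/(339 − 46.67) = 199 × 302.89/292.33 ≈ 206 Hz.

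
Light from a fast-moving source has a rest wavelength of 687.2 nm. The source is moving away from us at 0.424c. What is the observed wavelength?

1080.5 nm

Relativistic Doppler for wavelength: λ' = λ₀ · √((1 + β)/(1 − β)).
λ' = 687.2 × √(1.4240/0.5760) = 687.2 × 1.57233 ≈ 1080.5 nm.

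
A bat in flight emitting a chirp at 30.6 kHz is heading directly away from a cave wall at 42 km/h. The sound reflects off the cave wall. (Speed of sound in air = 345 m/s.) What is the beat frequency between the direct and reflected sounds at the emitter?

42 km/h = 11.67 m/s.
The cave wall receives the sound from a moving source: f₁ = f₀ · v/(v + v_e) = 30.6 × 345/356.67 ≈ 29.60 kHz.
On the return leg the bat in flight is a moving observer: f₂ = f₁ · (v − v_e)/v = 29.60 × 333.33/345 ≈ 28.60 kHz.
Equivalently f₂ = f₀ · (v − v_e)/(v + v_e).
Beat against the emitted tone (with f₀ = 30600 Hz): |f₂ − f₀| = 2v_e·f₀/(v + v_e) = 2 × 11.67 × 30600/356.67 ≈ 2002 Hz.

2002 Hz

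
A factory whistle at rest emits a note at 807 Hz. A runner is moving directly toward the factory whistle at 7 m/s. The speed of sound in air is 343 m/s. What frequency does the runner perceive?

823 Hz

Only the observer moves, toward the source, so f' = f · (v + v_o)/v.
f' = 807 × (343 + 7)/343 = 807 × 350/343 ≈ 823 Hz.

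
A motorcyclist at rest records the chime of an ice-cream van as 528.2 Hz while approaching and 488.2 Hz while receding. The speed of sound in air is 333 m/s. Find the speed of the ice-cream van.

f₁/f₂ = (v + v_s)/(v − v_s), so v_s = v · (f₁ − f₂)/(f₁ + f₂).
v_s = 333 × (528.2 − 488.2)/(528.2 + 488.2) = 333 × 40.0/1016.4 ≈ 13.1 m/s.

13.1 m/s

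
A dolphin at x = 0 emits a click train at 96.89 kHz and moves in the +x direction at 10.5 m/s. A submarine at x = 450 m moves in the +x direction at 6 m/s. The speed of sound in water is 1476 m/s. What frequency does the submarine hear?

97.2 kHz

The observer lies on the +x side, so the source is heading toward the observer and the observer is heading away from the source.
Both move, so f' = f · (v − v_o)/(v − v_s).
f' = 96.89 × (1476 − 6)/(1476 − 10.5) = 96.89 × 1470/1465.5 ≈ 97.2 kHz.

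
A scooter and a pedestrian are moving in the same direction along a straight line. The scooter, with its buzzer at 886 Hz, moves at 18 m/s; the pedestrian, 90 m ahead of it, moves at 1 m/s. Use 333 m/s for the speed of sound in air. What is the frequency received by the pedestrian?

934 Hz

The pedestrian is ahead, so the scooter is moving toward it while the pedestrian is moving away from the scooter.
Both move, so f' = f · (v − v_o)/(v − v_s).
f' = 886 × (333 − 1)/(333 − 18) = 886 × 332/315 ≈ 934 Hz.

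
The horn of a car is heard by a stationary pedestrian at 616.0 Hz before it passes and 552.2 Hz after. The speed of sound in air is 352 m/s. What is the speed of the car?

f₁/f₂ = (v + v_s)/(v − v_s), so v_s = v · (f₁ − f₂)/(f₁ + f₂).
v_s = 352 × (616.0 − 552.2)/(616.0 + 552.2) = 352 × 63.8/1168.2 ≈ 19.2 m/s.

19.2 m/s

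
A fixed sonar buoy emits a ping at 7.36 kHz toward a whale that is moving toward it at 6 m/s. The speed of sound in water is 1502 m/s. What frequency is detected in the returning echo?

7.42 kHz

The whale first receives the wave as a moving observer: f₁ = f₀ · (v + u)/v = 7.36 × (1502 + 6)/1502 ≈ 7.39 kHz.
On reflection it acts as a source moving toward the stationary detector: f₂ = f₁ · v/(v − u) = 7.39 × 1502/1496 ≈ 7.42 kHz.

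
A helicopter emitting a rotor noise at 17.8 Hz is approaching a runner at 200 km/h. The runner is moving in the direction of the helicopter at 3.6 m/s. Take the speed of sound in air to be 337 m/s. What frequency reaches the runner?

21.5 Hz

200 km/h = 55.56 m/s.
General Doppler shift: f' = f · (v + v_o)/(v − v_s).
f' = 17.8 × (337 + 3.6)/(337 − 55.56) = 17.8 × 340.6/281.44 ≈ 21.5 Hz.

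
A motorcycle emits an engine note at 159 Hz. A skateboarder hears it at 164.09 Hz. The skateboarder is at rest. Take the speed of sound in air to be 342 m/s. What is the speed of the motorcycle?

f' > f, so the motorcycle is approaching.
f' = f · v/(v − v_s) ⇒ v_s = v · |1 − f/f'|.
v_s = 342 × |1 − 159/164.09| = 342 × 0.03102 ≈ 10.6 m/s.

10.6 m/s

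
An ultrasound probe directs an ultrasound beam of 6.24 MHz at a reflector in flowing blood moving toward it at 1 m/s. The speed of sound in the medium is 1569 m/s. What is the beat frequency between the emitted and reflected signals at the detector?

7959 Hz

At the reflector in flowing blood (a moving observer), f₁ = f₀ · (v + u)/v = 6.24 × 1570/1569 ≈ 6.24398 MHz.
The reflection then acts as a moving source: f₂ = f₁ · v/(v − u) ≈ 6.24796 MHz.
Beat frequency (with f₀ = 6240000 Hz): |f₂ − f₀| = 2u·f₀/(v − u) = 2 × 1 × 6240000/1568 ≈ 7959 Hz.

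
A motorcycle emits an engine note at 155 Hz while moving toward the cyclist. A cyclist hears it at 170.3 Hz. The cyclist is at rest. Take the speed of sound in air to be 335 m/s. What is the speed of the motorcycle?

30 m/s

f' = f · v/(v − v_s) ⇒ v_s = v · |1 − f/f'|.
v_s = 335 × |1 − 155/170.3| = 335 × 0.08984 ≈ 30 m/s.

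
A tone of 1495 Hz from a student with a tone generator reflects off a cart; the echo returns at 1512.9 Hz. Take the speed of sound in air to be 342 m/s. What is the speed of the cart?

2.04 m/s

Double Doppler shift off a moving reflector: f₂ = f₀ · (v + u)/(v − u) (u > 0 toward emitter).
Rearranging, u = v · (f₂ − f₀)/(f₂ + f₀) = 342 × 17.9/3007.9 ≈ 2.04 m/s.
So the cart is moving at 2.04 m/s toward the emitter.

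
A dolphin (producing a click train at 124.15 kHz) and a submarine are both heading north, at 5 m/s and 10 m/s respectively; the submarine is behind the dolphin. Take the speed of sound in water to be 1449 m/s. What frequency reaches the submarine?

The submarine is behind, so the dolphin is moving away from it while the submarine is moving toward the dolphin.
Both move, so f' = f · (v + v_o)/(v + v_s).
f' = 124.15 × (1449 + 10)/(1449 + 5) = 124.15 × 1459/1454 ≈ 124.6 kHz.

124.6 kHz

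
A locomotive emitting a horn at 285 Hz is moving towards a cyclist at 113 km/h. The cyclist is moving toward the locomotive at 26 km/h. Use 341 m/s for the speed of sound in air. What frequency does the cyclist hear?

321 Hz

113 km/h = 31.39 m/s; 26 km/h = 7.222 m/s.
Both move, so f' = f · (v + v_o)/(v − v_s).
f' = 285 × (341 + 7.222)/(341 − 31.39) = 285 × 348.22/309.61 ≈ 321 Hz.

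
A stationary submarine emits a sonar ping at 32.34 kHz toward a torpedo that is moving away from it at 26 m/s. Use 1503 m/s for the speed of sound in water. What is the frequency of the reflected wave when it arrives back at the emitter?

31.2 kHz

At the torpedo (a moving observer), f₁ = f₀ · (v − u)/v = 32.34 × 1477/1503 ≈ 31.8 kHz.
On reflection it acts as a source moving away from the stationary detector: f₂ = f₁ · v/(v + u) = 31.8 × 1503/1529 ≈ 31.2 kHz.
Equivalently f₂ = f₀ · (v − u)/(v + u).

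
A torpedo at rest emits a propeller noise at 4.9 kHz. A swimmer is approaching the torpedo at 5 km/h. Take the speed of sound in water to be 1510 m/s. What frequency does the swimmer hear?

5 km/h = 1.389 m/s.
Only the observer moves, toward the source, so f' = f · (v + v_o)/v.
f' = 4.9 × (1510 + 1.389)/1510 = 4.9 × 1511.4/1510 ≈ 4.90 kHz.

4.90 kHz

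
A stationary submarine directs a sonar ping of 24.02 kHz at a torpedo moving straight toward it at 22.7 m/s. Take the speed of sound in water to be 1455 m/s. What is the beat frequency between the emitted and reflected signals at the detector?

At the torpedo (a moving observer), f₁ = f₀ · (v + u)/v = 24.02 × 1477.7/1455 ≈ 24.395 kHz.
On reflection it acts as a source moving toward the stationary detector: f₂ = f₁ · v/(v − u) = 24.395 × 1455/1432.3 ≈ 24.781 kHz.
Beat frequency (with f₀ = 24020 Hz): |f₂ − f₀| = 2u·f₀/(v − u) = 2 × 22.7 × 24020/1432.3 ≈ 761 Hz.

761 Hz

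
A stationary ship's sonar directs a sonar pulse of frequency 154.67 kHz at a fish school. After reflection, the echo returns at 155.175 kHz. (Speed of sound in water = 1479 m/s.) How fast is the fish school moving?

Double Doppler shift off a moving reflector: f₂ = f₀ · (v + u)/(v − u) (u > 0 toward emitter).
Rearranging, u = v · (f₂ − f₀)/(f₂ + f₀) = 1479 × 0.505/309.845 ≈ 2.41 m/s.
So the fish school is moving at 2.41 m/s toward the emitter.

2.41 m/s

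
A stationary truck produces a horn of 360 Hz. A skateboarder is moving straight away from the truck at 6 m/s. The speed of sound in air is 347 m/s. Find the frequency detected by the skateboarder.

Only the observer moves, away from the source, so f' = f · (v − v_o)/v.
f' = 360 × (347 − 6)/347 = 360 × 341/347 ≈ 354 Hz.

354 Hz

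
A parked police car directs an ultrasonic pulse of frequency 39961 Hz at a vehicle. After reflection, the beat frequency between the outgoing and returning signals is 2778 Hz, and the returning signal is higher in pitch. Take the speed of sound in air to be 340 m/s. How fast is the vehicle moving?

11.4 m/s

Double Doppler shift off a moving reflector: f₂ = f₀ · (v + u)/(v − u) (u > 0 toward emitter).
Returning signal is higher, so f₂ = f₀ + Δf = 39961 + 2778 = 42739 Hz.
Rearranging, u = v · (f₂ − f₀)/(f₂ + f₀) = 340 × 2778/82700 ≈ 11.4 m/s.
So the vehicle is moving at 11.4 m/s toward the emitter.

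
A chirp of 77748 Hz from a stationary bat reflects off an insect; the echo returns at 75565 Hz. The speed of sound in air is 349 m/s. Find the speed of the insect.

Double Doppler shift off a moving reflector: f₂ = f₀ · (v + u)/(v − u) (u > 0 toward emitter).
Rearranging, u = v · (f₂ − f₀)/(f₂ + f₀) = 349 × -2183/153313 ≈ -5.0 m/s.
So the insect is moving at 5.0 m/s away from the emitter.

5.0 m/s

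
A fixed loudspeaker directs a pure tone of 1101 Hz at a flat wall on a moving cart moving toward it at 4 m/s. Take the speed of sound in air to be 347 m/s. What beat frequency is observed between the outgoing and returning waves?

25.7 Hz

At the flat wall on a moving cart (a moving observer), f₁ = f₀ · (v + u)/v = 1101 × 351/347 ≈ 1113.7 Hz.
The reflection then acts as a moving source: f₂ = f₁ · v/(v − u) ≈ 1126.7 Hz.
Equivalently f₂ = f₀ · (v + u)/(v − u).
Beat frequency: |f₂ − f₀| = 2u·f₀/(v − u) = 2 × 4 × 1101/343 ≈ 25.7 Hz.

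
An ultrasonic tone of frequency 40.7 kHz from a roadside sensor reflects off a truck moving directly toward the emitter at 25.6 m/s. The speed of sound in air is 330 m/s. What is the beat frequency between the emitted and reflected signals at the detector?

6846 Hz

At the truck (a moving observer), f₁ = f₀ · (v + u)/v = 40.7 × 355.6/330 ≈ 43.86 kHz.
On reflection it acts as a source moving toward the stationary detector: f₂ = f₁ · v/(v − u) = 43.86 × 330/304.4 ≈ 47.55 kHz.
Beat frequency (with f₀ = 40700 Hz): |f₂ − f₀| = 2u·f₀/(v − u) = 2 × 25.6 × 40700/304.4 ≈ 6846 Hz.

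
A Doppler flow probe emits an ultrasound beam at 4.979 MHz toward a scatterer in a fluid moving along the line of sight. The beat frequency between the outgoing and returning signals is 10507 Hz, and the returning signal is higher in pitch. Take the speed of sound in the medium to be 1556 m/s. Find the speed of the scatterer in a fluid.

1.64 m/s

Double Doppler shift off a moving reflector: f₂ = f₀ · (v + u)/(v − u) (u > 0 toward emitter).
Returning signal is higher, so f₂ = f₀ + Δf = 4979000 + 10507 = 4989507 Hz.
Rearranging, u = v · (f₂ − f₀)/(f₂ + f₀) = 1556 × 10507/9968507 ≈ 1.64 m/s.
So the scatterer in a fluid is moving at 1.64 m/s toward the emitter.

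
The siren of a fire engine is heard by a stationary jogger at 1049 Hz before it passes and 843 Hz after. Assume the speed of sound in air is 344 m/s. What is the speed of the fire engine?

37 m/s

f₁/f₂ = (v + v_s)/(v − v_s), so v_s = v · (f₁ − f₂)/(f₁ + f₂).
v_s = 344 × (1049 − 843)/(1049 + 843) = 344 × 206/1892 ≈ 37 m/s.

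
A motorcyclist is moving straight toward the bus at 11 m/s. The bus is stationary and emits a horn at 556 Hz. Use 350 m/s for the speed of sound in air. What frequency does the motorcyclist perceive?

Moving observer, stationary source: f' = f · (v + v_o)/v.
f' = 556 × (350 + 11)/350 = 556 × 361/350 ≈ 573 Hz.

573 Hz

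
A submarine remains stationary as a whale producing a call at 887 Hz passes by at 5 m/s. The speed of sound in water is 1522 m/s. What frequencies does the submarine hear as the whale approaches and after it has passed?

890 Hz approaching; 884 Hz receding

Approaching: f₁ = f · v/(v − v_s) = 887 × 1522/1517 ≈ 890 Hz.
Receding: f₂ = f · v/(v + v_s) = 887 × 1522/1527 ≈ 884 Hz.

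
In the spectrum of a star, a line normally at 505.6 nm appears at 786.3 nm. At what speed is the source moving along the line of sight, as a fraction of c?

λ'/λ₀ = 1.5552 > 1 (redshift), so the source is receding.
λ'/λ₀ = √((1 + β)/(1 − β)) for a receding source ⇒ β = (r² − 1)/(r² + 1) with r = λ'/λ₀.
β = (2.4186 − 1)/(2.4186 + 1) ≈ 0.415.

0.415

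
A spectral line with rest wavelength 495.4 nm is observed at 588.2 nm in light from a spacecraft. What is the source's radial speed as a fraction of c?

λ'/λ₀ = 1.1873 > 1 (redshift), so the source is receding.
λ'/λ₀ = √((1 + β)/(1 − β)) for a receding source ⇒ β = (r² − 1)/(r² + 1) with r = λ'/λ₀.
β = (1.4097 − 1)/(1.4097 + 1) ≈ 0.170.

0.170c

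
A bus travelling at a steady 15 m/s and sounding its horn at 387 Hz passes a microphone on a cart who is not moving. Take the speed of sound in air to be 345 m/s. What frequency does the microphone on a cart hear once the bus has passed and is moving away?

371 Hz

Receding: f₂ = f · v/(v + v_s) = 387 × 345/360 ≈ 371 Hz.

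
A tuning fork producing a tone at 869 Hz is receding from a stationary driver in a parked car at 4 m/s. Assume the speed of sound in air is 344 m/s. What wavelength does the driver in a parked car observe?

Only the source moves, away from the listener, so f' = f · v/(v + v_s).
f' = 869 × 344/(344 + 4) ≈ 859 Hz.
λ' = v/f' = 344/859.011 ≈ 40.0 cm.

40.0 cm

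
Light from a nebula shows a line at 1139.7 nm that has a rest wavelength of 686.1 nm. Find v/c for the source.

0.468c

λ'/λ₀ = 1.6611 > 1 (redshift), so the source is receding.
λ'/λ₀ = √((1 + β)/(1 − β)) for a receding source ⇒ β = (r² − 1)/(r² + 1) with r = λ'/λ₀.
β = (2.7593 − 1)/(2.7593 + 1) ≈ 0.468.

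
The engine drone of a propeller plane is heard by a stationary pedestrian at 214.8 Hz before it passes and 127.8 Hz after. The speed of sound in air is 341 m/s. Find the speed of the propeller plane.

f₁/f₂ = (v + v_s)/(v − v_s), so v_s = v · (f₁ − f₂)/(f₁ + f₂).
v_s = 341 × (214.8 − 127.8)/(214.8 + 127.8) = 341 × 87.0/342.6 ≈ 87 m/s.

87 m/s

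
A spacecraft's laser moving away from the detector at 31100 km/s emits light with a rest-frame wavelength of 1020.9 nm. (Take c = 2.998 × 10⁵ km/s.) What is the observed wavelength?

β = v/c = 31100/299800 = 0.1037.
Relativistic Doppler for wavelength: λ' = λ₀ · √((1 + β)/(1 − β)).
λ' = 1020.9 × √(1.1037/0.8963) = 1020.9 × 1.10972 ≈ 1132.9 nm.

1132.9 nm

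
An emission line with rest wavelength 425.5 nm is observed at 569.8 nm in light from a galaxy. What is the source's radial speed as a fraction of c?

0.284c

λ'/λ₀ = 1.3391 > 1 (redshift), so the source is receding.
λ'/λ₀ = √((1 + β)/(1 − β)) for a receding source ⇒ β = (r² − 1)/(r² + 1) with r = λ'/λ₀.
β = (1.7933 − 1)/(1.7933 + 1) ≈ 0.284.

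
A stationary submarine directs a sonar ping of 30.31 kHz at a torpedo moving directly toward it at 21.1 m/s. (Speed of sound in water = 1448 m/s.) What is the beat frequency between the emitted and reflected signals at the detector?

896 Hz

The torpedo first receives the wave as a moving observer: f₁ = f₀ · (v + u)/v = 30.31 × (1448 + 21.1)/1448 ≈ 30.752 kHz.
The reflection then acts as a moving source: f₂ = f₁ · v/(v − u) ≈ 31.206 kHz.
Equivalently f₂ = f₀ · (v + u)/(v − u).
Beat frequency (with f₀ = 30310 Hz): |f₂ − f₀| = 2u·f₀/(v − u) = 2 × 21.1 × 30310/1426.9 ≈ 896 Hz.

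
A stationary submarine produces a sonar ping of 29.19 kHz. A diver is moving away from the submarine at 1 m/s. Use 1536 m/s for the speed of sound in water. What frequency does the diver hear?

Moving observer, stationary source: f' = f · (v − v_o)/v.
f' = 29.19 × (1536 − 1)/1536 = 29.19 × 1535/1536 ≈ 29.2 kHz.

29.2 kHz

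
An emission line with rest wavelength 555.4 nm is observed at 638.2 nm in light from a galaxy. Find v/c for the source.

0.138

λ'/λ₀ = 1.1491 > 1 (redshift), so the source is receding.
λ'/λ₀ = √((1 + β)/(1 − β)) for a receding source ⇒ β = (r² − 1)/(r² + 1) with r = λ'/λ₀.
β = (1.3204 − 1)/(1.3204 + 1) ≈ 0.138.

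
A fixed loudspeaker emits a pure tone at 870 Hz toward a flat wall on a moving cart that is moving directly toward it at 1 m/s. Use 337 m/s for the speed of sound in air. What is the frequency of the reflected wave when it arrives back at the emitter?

875 Hz

The flat wall on a moving cart first receives the wave as a moving observer: f₁ = f₀ · (v + u)/v = 870 × (337 + 1)/337 ≈ 873 Hz.
On reflection it acts as a source moving toward the stationary detector: f₂ = f₁ · v/(v − u) = 873 × 337/336 ≈ 875 Hz.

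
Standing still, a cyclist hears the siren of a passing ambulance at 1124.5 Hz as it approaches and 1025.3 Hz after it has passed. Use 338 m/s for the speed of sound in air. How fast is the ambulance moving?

f₁/f₂ = (v + v_s)/(v − v_s), so v_s = v · (f₁ − f₂)/(f₁ + f₂).
v_s = 338 × (1124.5 − 1025.3)/(1124.5 + 1025.3) = 338 × 99.2/2149.8 ≈ 15.6 m/s.

15.6 m/s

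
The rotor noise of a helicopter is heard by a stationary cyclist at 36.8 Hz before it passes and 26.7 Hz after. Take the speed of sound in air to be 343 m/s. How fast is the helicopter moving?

55 m/s

f₁/f₂ = (v + v_s)/(v − v_s), so v_s = v · (f₁ − f₂)/(f₁ + f₂).
v_s = 343 × (36.8 − 26.7)/(36.8 + 26.7) = 343 × 10.1/63.5 ≈ 55 m/s.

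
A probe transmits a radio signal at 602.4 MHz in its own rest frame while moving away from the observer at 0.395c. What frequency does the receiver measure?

Relativistic Doppler for frequency: f' = f₀ · √((1 − β)/(1 + β)).
f' = 602.4 × √(0.6050/1.3950) = 602.4 × 0.65855 ≈ 396.7 MHz.

396.7 MHz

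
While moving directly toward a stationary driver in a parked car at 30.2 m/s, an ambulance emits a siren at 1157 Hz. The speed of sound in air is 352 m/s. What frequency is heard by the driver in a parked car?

Moving source, stationary observer: f' = f · v/(v − v_s) since the source is approaching.
f' = 1157 × 352/(352 − 30.2) = 1157 × 352/321.8 ≈ 1266 Hz.

1266 Hz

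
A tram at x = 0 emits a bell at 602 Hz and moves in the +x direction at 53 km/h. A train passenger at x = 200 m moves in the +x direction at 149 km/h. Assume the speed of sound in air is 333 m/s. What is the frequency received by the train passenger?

53 km/h = 14.72 m/s; 149 km/h = 41.39 m/s.
The observer lies on the +x side, so the source is heading toward the observer and the observer is heading away from the source.
Both move, so f' = f · (v − v_o)/(v − v_s).
f' = 602 × (333 − 41.39)/(333 − 14.72) = 602 × 291.61/318.28 ≈ 552 Hz.

552 Hz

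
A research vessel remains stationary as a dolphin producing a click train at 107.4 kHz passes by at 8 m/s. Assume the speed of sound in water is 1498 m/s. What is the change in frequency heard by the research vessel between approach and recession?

1.15 kHz

Approaching: f₁ = f · v/(v − v_s) = 107.4 × 1498/1490 ≈ 107.98 kHz.
Receding: f₂ = f · v/(v + v_s) = 107.4 × 1498/1506 ≈ 106.83 kHz.
Drop: f₁ − f₂ = 2f·v·v_s/(v² − v_s²) = 2 × 107.4 × 1498 × 8/(1498² − 8²) ≈ 1.15 kHz.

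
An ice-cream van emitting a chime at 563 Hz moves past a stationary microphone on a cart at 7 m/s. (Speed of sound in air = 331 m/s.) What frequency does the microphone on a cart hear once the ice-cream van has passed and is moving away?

551 Hz

Receding: f₂ = f · v/(v + v_s) = 563 × 331/338 ≈ 551 Hz.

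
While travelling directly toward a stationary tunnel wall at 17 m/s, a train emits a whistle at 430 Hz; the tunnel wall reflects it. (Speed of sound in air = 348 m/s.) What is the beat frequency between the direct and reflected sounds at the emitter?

The tunnel wall receives the sound from a moving source: f₁ = f₀ · v/(v − v_e) = 430 × 348/331 ≈ 452.1 Hz.
On the return leg the train is a moving observer: f₂ = f₁ · (v + v_e)/v = 452.1 × 365/348 ≈ 474.2 Hz.
Equivalently f₂ = f₀ · (v + v_e)/(v − v_e).
Beat against the emitted tone: |f₂ − f₀| = 2v_e·f₀/(v − v_e) = 2 × 17 × 430/331 ≈ 44.2 Hz.

44.2 Hz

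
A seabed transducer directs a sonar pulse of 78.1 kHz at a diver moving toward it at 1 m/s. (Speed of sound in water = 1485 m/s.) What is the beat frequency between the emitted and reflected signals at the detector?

105 Hz

The diver first receives the wave as a moving observer: f₁ = f₀ · (v + u)/v = 78.1 × (1485 + 1)/1485 ≈ 78.1526 kHz.
The reflection then acts as a moving source: f₂ = f₁ · v/(v − u) ≈ 78.2053 kHz.
Beat frequency (with f₀ = 78100 Hz): |f₂ − f₀| = 2u·f₀/(v − u) = 2 × 1 × 78100/1484 ≈ 105 Hz.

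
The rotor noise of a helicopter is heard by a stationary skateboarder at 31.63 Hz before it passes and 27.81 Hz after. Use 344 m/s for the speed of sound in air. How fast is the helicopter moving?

f₁/f₂ = (v + v_s)/(v − v_s), so v_s = v · (f₁ − f₂)/(f₁ + f₂).
v_s = 344 × (31.63 − 27.81)/(31.63 + 27.81) = 344 × 3.82/59.44 ≈ 22.1 m/s.

22.1 m/s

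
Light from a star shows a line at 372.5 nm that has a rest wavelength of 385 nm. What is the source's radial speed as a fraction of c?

λ'/λ₀ = 0.9675 < 1 (blueshift), so the source is approaching.
λ'/λ₀ = √((1 − β)/(1 + β)) for an approaching source ⇒ β = (1 − r²)/(1 + r²) with r = λ'/λ₀.
β = (1 − 0.9361)/(1 + 0.9361) ≈ 0.033.

0.033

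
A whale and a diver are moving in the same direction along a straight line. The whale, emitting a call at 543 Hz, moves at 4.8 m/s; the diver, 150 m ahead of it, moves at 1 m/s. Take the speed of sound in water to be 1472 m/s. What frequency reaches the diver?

544 Hz

The diver is ahead, so the whale is moving toward it while the diver is moving away from the whale.
With source approaching and observer receding, f' = f · (v − v_o)/(v − v_s).
f' = 543 × (1472 − 1)/(1472 − 4.8) = 543 × 1471/1467.2 ≈ 544 Hz.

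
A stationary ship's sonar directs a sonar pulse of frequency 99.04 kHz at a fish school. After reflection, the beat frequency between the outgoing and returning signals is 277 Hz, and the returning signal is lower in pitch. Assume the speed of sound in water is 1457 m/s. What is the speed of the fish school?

2.04 m/s

Double Doppler shift off a moving reflector: f₂ = f₀ · (v + u)/(v − u) (u > 0 toward emitter).
Returning signal is lower, so f₂ = f₀ − Δf = 99040 − 277 = 98763 Hz.
Rearranging, u = v · (f₂ − f₀)/(f₂ + f₀) = 1457 × -277/197803 ≈ -2.04 m/s.
So the fish school is moving at 2.04 m/s away from the emitter.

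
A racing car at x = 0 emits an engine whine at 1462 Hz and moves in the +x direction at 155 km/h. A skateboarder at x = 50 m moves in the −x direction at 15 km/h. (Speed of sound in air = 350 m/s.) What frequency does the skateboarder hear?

155 km/h = 43.06 m/s; 15 km/h = 4.167 m/s.
The observer lies on the +x side, so the source is heading toward the observer and the observer is heading toward the source.
With source approaching and observer approaching, f' = f · (v + v_o)/(v − v_s).
f' = 1462 × (350 + 4.167)/(350 − 43.06) = 1462 × 354.17/306.94 ≈ 1687 Hz.

1687 Hz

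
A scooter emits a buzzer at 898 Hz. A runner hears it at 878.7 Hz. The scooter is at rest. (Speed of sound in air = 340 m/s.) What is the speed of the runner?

f' < f, so the runner is receding.
f' = f · (v − v_o)/v ⇒ v_o = v · |f'/f − 1|.
v_o = 340 × |878.7/898 − 1| = 340 × 0.02149 ≈ 7.3 m/s.

7.3 m/s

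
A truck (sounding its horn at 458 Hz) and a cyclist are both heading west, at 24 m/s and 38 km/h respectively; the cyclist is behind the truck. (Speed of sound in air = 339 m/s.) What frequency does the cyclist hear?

38 km/h = 10.56 m/s.
The cyclist is behind, so the truck is moving away from it while the cyclist is moving toward the truck.
General Doppler shift: f' = f · (v + v_o)/(v + v_s).
f' = 458 × (339 + 10.56)/(339 + 24) = 458 × 349.56/363 ≈ 441 Hz.

441 Hz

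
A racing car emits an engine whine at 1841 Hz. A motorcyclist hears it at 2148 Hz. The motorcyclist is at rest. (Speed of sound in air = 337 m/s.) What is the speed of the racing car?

f' > f, so the racing car is approaching.
f' = f · v/(v − v_s) ⇒ v_s = v · |1 − f/f'|.
v_s = 337 × |1 − 1841/2148| = 337 × 0.1429 ≈ 48 m/s.

48 m/s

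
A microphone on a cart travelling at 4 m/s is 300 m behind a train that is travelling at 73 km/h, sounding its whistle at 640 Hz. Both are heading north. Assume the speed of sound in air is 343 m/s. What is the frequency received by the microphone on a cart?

73 km/h = 20.28 m/s.
The microphone on a cart is behind, so the train is moving away from it while the microphone on a cart is moving toward the train.
General Doppler shift: f' = f · (v + v_o)/(v + v_s).
f' = 640 × (343 + 4)/(343 + 20.28) = 640 × 347/363.28 ≈ 611 Hz.

611 Hz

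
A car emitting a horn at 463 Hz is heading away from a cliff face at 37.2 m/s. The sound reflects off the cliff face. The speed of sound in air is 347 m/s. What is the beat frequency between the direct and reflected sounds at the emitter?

90 Hz

The cliff face receives the sound from a moving source: f₁ = f₀ · v/(v + v_e) = 463 × 347/384.2 ≈ 418.2 Hz.
On the return leg the car is a moving observer: f₂ = f₁ · (v − v_e)/v = 418.2 × 309.8/347 ≈ 373.3 Hz.
Beat against the emitted tone: |f₂ − f₀| = 2v_e·f₀/(v + v_e) = 2 × 37.2 × 463/384.2 ≈ 90 Hz.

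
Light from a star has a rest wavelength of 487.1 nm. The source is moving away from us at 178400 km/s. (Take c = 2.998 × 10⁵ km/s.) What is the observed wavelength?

β = v/c = 178400/299800 = 0.5951.
Relativistic Doppler for wavelength: λ' = λ₀ · √((1 + β)/(1 − β)).
λ' = 487.1 × √(1.5951/0.4049) = 487.1 × 1.98470 ≈ 966.7 nm.

966.7 nm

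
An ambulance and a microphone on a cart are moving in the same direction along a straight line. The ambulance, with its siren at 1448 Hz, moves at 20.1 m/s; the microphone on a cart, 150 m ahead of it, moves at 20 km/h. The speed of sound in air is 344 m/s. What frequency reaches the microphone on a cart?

20 km/h = 5.556 m/s.
The microphone on a cart is ahead, so the ambulance is moving toward it while the microphone on a cart is moving away from the ambulance.
General Doppler shift: f' = f · (v − v_o)/(v − v_s).
f' = 1448 × (344 − 5.556)/(344 − 20.1) = 1448 × 338.44/323.9 ≈ 1513 Hz.

1513 Hz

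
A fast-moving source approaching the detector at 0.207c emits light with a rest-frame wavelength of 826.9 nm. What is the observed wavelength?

670.2 nm

Relativistic Doppler for wavelength: λ' = λ₀ · √((1 − β)/(1 + β)).
λ' = 826.9 × √(0.7930/1.2070) = 826.9 × 0.81056 ≈ 670.2 nm.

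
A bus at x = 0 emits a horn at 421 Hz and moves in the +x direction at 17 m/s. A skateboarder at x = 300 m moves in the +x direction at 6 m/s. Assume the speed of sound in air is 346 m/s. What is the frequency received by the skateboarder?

435 Hz

The observer lies on the +x side, so the source is heading toward the observer and the observer is heading away from the source.
With source approaching and observer receding, f' = f · (v − v_o)/(v − v_s).
f' = 421 × (346 − 6)/(346 − 17) = 421 × 340/329 ≈ 435 Hz.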